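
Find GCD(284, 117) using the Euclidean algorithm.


284 = 2 * 117 + 50
117 = 2 * 50 + 17
50 = 2 * 17 + 16
17 = 1 * 16 + 1
16 = 16 * 1 + 0
GCD = 1


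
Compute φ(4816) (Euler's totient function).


4816 = 2^4 × 7 × 43
Prime factors: 2, 7, 43
φ(4816) = 4816 × (1-1/2) × (1-1/7) × (1-1/43)
= 4816 × 1/2 × 6/7 × 42/43 = 2016

φ(4816) = 2016


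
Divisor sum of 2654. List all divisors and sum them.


Divisors of 2654: 1, 2, 1327, 2654
Sum = 1 + 2 + 1327 + 2654 = 3984

σ(2654) = 3984


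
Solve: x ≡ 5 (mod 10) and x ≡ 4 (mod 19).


M = 10*19 = 190
M1 = M/10 = 19, M2 = M/19 = 10
M1^(-1) mod 10 = 9, M2^(-1) mod 19 = 2
x = 5*19*9 + 4*10*2 = 935
935 mod 190 = 175
Check: 175 mod 10 = 5 ✓, 175 mod 19 = 4 ✓

x ≡ 175 (mod 190)


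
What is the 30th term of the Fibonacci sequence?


Sequence: 1, 1, 2, 3, 5, 8, 13, 21, 34, 55, 89, 144, 233, 377, 610, 987, 1597, 2584, 4181, 6765, 10946, 17711, 28657, 46368, 75025, 121393, 196418, 317811, 514229, 832040
F(30) = 832040


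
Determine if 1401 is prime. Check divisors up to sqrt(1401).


1401 / 3 = 467 (exact division)
1401 is NOT prime.

No, 1401 is not prime


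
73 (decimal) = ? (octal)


73 (base 10) = 73 (decimal)
73 (decimal) = 111 (base 8)


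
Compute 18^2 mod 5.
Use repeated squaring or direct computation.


18^1 mod 5 = 3
18^2 mod 5 = 4


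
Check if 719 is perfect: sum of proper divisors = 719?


Proper divisors of 719: 1
Sum = 1 = 1

No, 719 is not perfect (1 ≠ 719)


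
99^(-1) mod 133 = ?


Use the extended Euclidean algorithm on (133, 99); each row r = 133*s + 99*t:
r=133, s=1, t=0
r=99, s=0, t=1
q=1: r=34, s=1, t=-1   [133*(1) + 99*(-1) = 34]
q=2: r=31, s=-2, t=3   [133*(-2) + 99*(3) = 31]
q=1: r=3, s=3, t=-4   [133*(3) + 99*(-4) = 3]
q=10: r=1, s=-32, t=43   [133*(-32) + 99*(43) = 1]
q=3: r=0, s=99, t=-133   [133*(99) + 99*(-133) = 0]
GCD = 1 with t = 43, so 99*(43) ≡ 1 (mod 133)
Inverse = 43 mod 133 = 43
Check: 99 * 43 = 4257 ≡ 1 (mod 133)

99^(-1) ≡ 43 (mod 133)


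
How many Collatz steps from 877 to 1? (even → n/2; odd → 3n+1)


877 → 2632 → 1316 → 658 → 329 → 988 → 494 → 247 → 742 → 371 → 1114 → 557 → 1672 → 836 → 418 → 209 → 628 → 314 → 157 → 472 → 236 → 118 → 59 → 178 → 89 → 268 → 134 → 67 → 202 → 101 → 304 → 152 → 76 → 38 → 19 → 58 → 29 → 88 → 44 → 22 → 11 → 34 → 17 → 52 → 26 → 13 → 40 → 20 → 10 → 5 → 16 → 8 → 4 → 2 → 1
Total steps = 54

54 steps


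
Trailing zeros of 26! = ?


floor(26/5) = 5
floor(26/25) = 1
Total = 6

6 trailing zeros


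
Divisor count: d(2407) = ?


2407 = 29^1 × 83^1
d(2407) = (1+1) × (1+1) = 4

4 divisors


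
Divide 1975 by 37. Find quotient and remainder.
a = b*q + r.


1975 = 37 * 53 + 14
Check: 1961 + 14 = 1975

q = 53, r = 14


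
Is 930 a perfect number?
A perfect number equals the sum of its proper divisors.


Proper divisors of 930: 1, 2, 3, 5, 6, 10, 15, 30, 31, 62, 93, 155, 186, 310, 465
Sum = 1 + 2 + 3 + 5 + 6 + 10 + 15 + 30 + 31 + 62 + 93 + 155 + 186 + 310 + 465 = 1374

No, 930 is not perfect (1374 ≠ 930)


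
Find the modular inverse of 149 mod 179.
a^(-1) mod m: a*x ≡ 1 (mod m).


Use the extended Euclidean algorithm on (179, 149); each row r = 179*s + 149*t:
r=179, s=1, t=0
r=149, s=0, t=1
q=1: r=30, s=1, t=-1   [179*(1) + 149*(-1) = 30]
q=4: r=29, s=-4, t=5   [179*(-4) + 149*(5) = 29]
q=1: r=1, s=5, t=-6   [179*(5) + 149*(-6) = 1]
q=29: r=0, s=-149, t=179   [179*(-149) + 149*(179) = 0]
GCD = 1 with t = -6, so 149*(-6) ≡ 1 (mod 179)
Inverse = -6 mod 179 = 173
Check: 149 * 173 = 25777 ≡ 1 (mod 179)

149^(-1) ≡ 173 (mod 179)


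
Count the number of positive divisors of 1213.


1213 = 1213^1
d(1213) = (1+1) = 2

2 divisors


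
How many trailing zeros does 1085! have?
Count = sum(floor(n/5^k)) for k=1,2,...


floor(1085/5) = 217
floor(1085/25) = 43
floor(1085/125) = 8
floor(1085/625) = 1
Total = 269

269 trailing zeros


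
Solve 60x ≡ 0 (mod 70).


GCD(60, 70) = 10 divides 0
Divide: 6x ≡ 0 (mod 7)
x ≡ 0 (mod 7)


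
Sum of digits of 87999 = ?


8 + 7 + 9 + 9 + 9 = 42


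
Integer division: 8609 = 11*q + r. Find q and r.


8609 = 11 * 782 + 7
Check: 8602 + 7 = 8609

q = 782, r = 7


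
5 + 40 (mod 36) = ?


5 + 40 = 45
45 mod 36 = 9


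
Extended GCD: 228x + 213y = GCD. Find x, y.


Tabular extended Euclidean (each row: r = 228*s + 213*t):
r=228, s=1, t=0
r=213, s=0, t=1
q=1: r=15, s=1, t=-1   [228*(1) + 213*(-1) = 15]
q=14: r=3, s=-14, t=15   [228*(-14) + 213*(15) = 3]
q=5: r=0, s=71, t=-76   [228*(71) + 213*(-76) = 0]
GCD = 3; from the row with r=3: x=-14, y=15
Check: 228*(-14) + 213*(15) = -3192 + 3195 = 3

GCD = 3, x = -14, y = 15


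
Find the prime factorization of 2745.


2745 / 3 = 915
915 / 3 = 305
305 / 5 = 61
61 / 61 = 1
2745 = 3^2 × 5 × 61


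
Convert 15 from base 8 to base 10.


15 (base 8) = 13 (decimal)
13 (decimal) = 13 (base 10)


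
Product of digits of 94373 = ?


9 × 4 × 3 × 7 × 3 = 2268


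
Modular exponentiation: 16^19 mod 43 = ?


16^1 mod 43 = 16
16^2 mod 43 = 41
16^3 mod 43 = 11
16^4 mod 43 = 4
16^5 mod 43 = 21
16^6 mod 43 = 35
16^7 mod 43 = 1
16^8 mod 43 = 16
16^9 mod 43 = 41
16^10 mod 43 = 11
16^11 mod 43 = 4
16^12 mod 43 = 21
16^13 mod 43 = 35
16^14 mod 43 = 1
16^15 mod 43 = 16
16^16 mod 43 = 41
16^17 mod 43 = 11
16^18 mod 43 = 4
16^19 mod 43 = 21


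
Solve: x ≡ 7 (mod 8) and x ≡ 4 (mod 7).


M = 8*7 = 56
M1 = M/8 = 7, M2 = M/7 = 8
M1^(-1) mod 8 = 7, M2^(-1) mod 7 = 1
x = 7*7*7 + 4*8*1 = 375
375 mod 56 = 39
Check: 39 mod 8 = 7 ✓, 39 mod 7 = 4 ✓

x ≡ 39 (mod 56)


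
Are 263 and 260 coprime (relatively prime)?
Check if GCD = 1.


Euclidean algorithm:
263 = 1 * 260 + 3
260 = 86 * 3 + 2
3 = 1 * 2 + 1
2 = 2 * 1 + 0
GCD(263, 260) = 1

Yes, coprime (GCD = 1)


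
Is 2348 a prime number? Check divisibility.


2348 / 2 = 1174 (exact division)
2348 is NOT prime.

No, 2348 is not prime


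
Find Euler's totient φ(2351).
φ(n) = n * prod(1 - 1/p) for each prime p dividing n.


2351 = 2351
Prime factors: 2351
φ(2351) = 2351 × (1-1/2351)
= 2351 × 2350/2351 = 2350

φ(2351) = 2350


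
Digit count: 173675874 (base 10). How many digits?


173675874 has 9 digits in base 10
floor(log10(173675874)) + 1 = floor(8.2397) + 1 = 9

9 digits (base 10)


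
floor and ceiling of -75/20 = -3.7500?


-75/20 = -3.7500
floor = -4
ceil = -3

floor = -4, ceil = -3


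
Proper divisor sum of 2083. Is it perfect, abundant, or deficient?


Proper divisors: 1
Sum = 1 = 1
1 < 2083 → deficient

s(2083) = 1 (deficient)


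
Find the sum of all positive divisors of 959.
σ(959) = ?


Divisors of 959: 1, 7, 137, 959
Sum = 1 + 7 + 137 + 959 = 1104

σ(959) = 1104


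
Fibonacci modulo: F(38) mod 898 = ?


F(k) mod 898 for k=1..38:
1, 1, 2, 3, 5, 8, 13, 21, 34, 55, 89, 144, 233, 377, 610, 89, 699, 788, 589, 479, 170, 649, 819, 570, 491, 163, 654, 817, 573, 492, 167, 659, 826, 587, 515, 204, 719, 25
F(38) mod 898 = 25


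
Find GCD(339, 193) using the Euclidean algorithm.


339 = 1 * 193 + 146
193 = 1 * 146 + 47
146 = 3 * 47 + 5
47 = 9 * 5 + 2
5 = 2 * 2 + 1
2 = 2 * 1 + 0
GCD = 1


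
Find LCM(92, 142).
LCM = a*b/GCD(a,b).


GCD(92, 142) = 2
LCM = 92*142/2 = 13064/2 = 6532

LCM = 6532


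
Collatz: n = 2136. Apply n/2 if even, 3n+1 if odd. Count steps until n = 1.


2136 → 1068 → 534 → 267 → 802 → 401 → 1204 → 602 → 301 → 904 → 452 → 226 → 113 → 340 → 170 → 85 → 256 → 128 → 64 → 32 → 16 → 8 → 4 → 2 → 1
Total steps = 24

24 steps


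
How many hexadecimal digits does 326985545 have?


326985545 in base 16 = 137D6749
Number of digits = 8

8 digits (base 16)


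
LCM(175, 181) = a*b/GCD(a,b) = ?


GCD(175, 181) = 1
LCM = 175*181/1 = 31675/1 = 31675

LCM = 31675


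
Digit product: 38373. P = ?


3 × 8 × 3 × 7 × 3 = 1512


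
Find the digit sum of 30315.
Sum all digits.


3 + 0 + 3 + 1 + 5 = 12


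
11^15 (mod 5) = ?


11^1 mod 5 = 1
11^2 mod 5 = 1
11^3 mod 5 = 1
11^4 mod 5 = 1
11^5 mod 5 = 1
11^6 mod 5 = 1
11^7 mod 5 = 1
11^8 mod 5 = 1
11^9 mod 5 = 1
11^10 mod 5 = 1
11^11 mod 5 = 1
11^12 mod 5 = 1
11^13 mod 5 = 1
11^14 mod 5 = 1
11^15 mod 5 = 1


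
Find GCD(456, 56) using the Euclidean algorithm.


456 = 8 * 56 + 8
56 = 7 * 8 + 0
GCD = 8


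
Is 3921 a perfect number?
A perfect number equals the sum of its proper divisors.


Proper divisors of 3921: 1, 3, 1307
Sum = 1 + 3 + 1307 = 1311

No, 3921 is not perfect (1311 ≠ 3921)


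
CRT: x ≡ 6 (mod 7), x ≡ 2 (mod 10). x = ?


M = 7*10 = 70
M1 = M/7 = 10, M2 = M/10 = 7
M1^(-1) mod 7 = 5, M2^(-1) mod 10 = 3
x = 6*10*5 + 2*7*3 = 342
342 mod 70 = 62
Check: 62 mod 7 = 6 ✓, 62 mod 10 = 2 ✓

x ≡ 62 (mod 70)


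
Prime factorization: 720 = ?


720 / 2 = 360
360 / 2 = 180
180 / 2 = 90
90 / 2 = 45
45 / 3 = 15
15 / 3 = 5
5 / 5 = 1
720 = 2^4 × 3^2 × 5


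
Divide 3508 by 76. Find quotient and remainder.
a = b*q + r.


3508 = 76 * 46 + 12
Check: 3496 + 12 = 3508

q = 46, r = 12


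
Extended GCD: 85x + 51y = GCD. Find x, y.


Tabular extended Euclidean (each row: r = 85*s + 51*t):
r=85, s=1, t=0
r=51, s=0, t=1
q=1: r=34, s=1, t=-1   [85*(1) + 51*(-1) = 34]
q=1: r=17, s=-1, t=2   [85*(-1) + 51*(2) = 17]
q=2: r=0, s=3, t=-5   [85*(3) + 51*(-5) = 0]
GCD = 17; from the row with r=17: x=-1, y=2
Check: 85*(-1) + 51*(2) = -85 + 102 = 17

GCD = 17, x = -1, y = 2


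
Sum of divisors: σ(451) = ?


Divisors of 451: 1, 11, 41, 451
Sum = 1 + 11 + 41 + 451 = 504

σ(451) = 504


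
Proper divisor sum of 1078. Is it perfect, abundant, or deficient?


Proper divisors: 1, 2, 7, 11, 14, 22, 49, 77, 98, 154, 539
Sum = 1 + 2 + 7 + 11 + 14 + 22 + 49 + 77 + 98 + 154 + 539 = 974
974 < 1078 → deficient

s(1078) = 974 (deficient)


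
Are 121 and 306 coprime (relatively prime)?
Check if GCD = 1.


Euclidean algorithm:
306 = 2 * 121 + 64
121 = 1 * 64 + 57
64 = 1 * 57 + 7
57 = 8 * 7 + 1
7 = 7 * 1 + 0
GCD(121, 306) = 1

Yes, coprime (GCD = 1)


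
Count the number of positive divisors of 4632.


4632 = 2^3 × 3^1 × 193^1
d(4632) = (3+1) × (1+1) × (1+1) = 16

16 divisors


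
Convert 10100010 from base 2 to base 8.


10100010 (base 2) = 162 (decimal)
162 (decimal) = 242 (base 8)


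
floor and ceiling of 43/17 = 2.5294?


43/17 = 2.5294
floor = 2
ceil = 3

floor = 2, ceil = 3


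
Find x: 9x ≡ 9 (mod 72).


GCD(9, 72) = 9 divides 9
Divide: 1x ≡ 1 (mod 8)
x ≡ 1 (mod 8)


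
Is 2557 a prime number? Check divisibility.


Check divisors up to sqrt(2557) = 50.5668
No divisors found.
2557 is prime.

Yes, 2557 is prime


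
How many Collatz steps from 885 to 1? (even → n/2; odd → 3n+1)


885 → 2656 → 1328 → 664 → 332 → 166 → 83 → 250 → 125 → 376 → 188 → 94 → 47 → 142 → 71 → 214 → 107 → 322 → 161 → 484 → 242 → 121 → 364 → 182 → 91 → 274 → 137 → 412 → 206 → 103 → 310 → 155 → 466 → 233 → 700 → 350 → 175 → 526 → 263 → 790 → 395 → 1186 → 593 → 1780 → 890 → 445 → 1336 → 668 → 334 → 167 → 502 → 251 → 754 → 377 → 1132 → 566 → 283 → 850 → 425 → 1276 → 638 → 319 → 958 → 479 → 1438 → 719 → 2158 → 1079 → 3238 → 1619 → 4858 → 2429 → 7288 → 3644 → 1822 → 911 → 2734 → 1367 → 4102 → 2051 → 6154 → 3077 → 9232 → 4616 → 2308 → 1154 → 577 → 1732 → 866 → 433 → 1300 → 650 → 325 → 976 → 488 → 244 → 122 → 61 → 184 → 92 → 46 → 23 → 70 → 35 → 106 → 53 → 160 → 80 → 40 → 20 → 10 → 5 → 16 → 8 → 4 → 2 → 1
Total steps = 116

116 steps


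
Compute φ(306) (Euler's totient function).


306 = 2 × 3^2 × 17
Prime factors: 2, 3, 17
φ(306) = 306 × (1-1/2) × (1-1/3) × (1-1/17)
= 306 × 1/2 × 2/3 × 16/17 = 96

φ(306) = 96


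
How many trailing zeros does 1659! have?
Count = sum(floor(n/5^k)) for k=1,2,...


floor(1659/5) = 331
floor(1659/25) = 66
floor(1659/125) = 13
floor(1659/625) = 2
Total = 412

412 trailing zeros


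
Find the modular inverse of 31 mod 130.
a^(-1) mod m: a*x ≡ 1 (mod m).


Use the extended Euclidean algorithm on (130, 31); each row r = 130*s + 31*t:
r=130, s=1, t=0
r=31, s=0, t=1
q=4: r=6, s=1, t=-4   [130*(1) + 31*(-4) = 6]
q=5: r=1, s=-5, t=21   [130*(-5) + 31*(21) = 1]
q=6: r=0, s=31, t=-130   [130*(31) + 31*(-130) = 0]
GCD = 1 with t = 21, so 31*(21) ≡ 1 (mod 130)
Inverse = 21 mod 130 = 21
Check: 31 * 21 = 651 ≡ 1 (mod 130)

31^(-1) ≡ 21 (mod 130)


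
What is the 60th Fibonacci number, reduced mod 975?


F(k) mod 975 for k=1..60:
1, 1, 2, 3, 5, 8, 13, 21, 34, 55, 89, 144, 233, 377, 610, 12, 622, 634, 281, 915, 221, 161, 382, 543, 925, 493, 443, 936, 404, 365, 769, 159, 928, 112, 65, 177, 242, 419, 661, 105, 766, 871, 662, 558, 245, 803, 73, 876, 949, 850, 824, 699, 548, 272, 820, 117, 937, 79, 41, 120
F(60) mod 975 = 120


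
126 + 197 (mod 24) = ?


126 + 197 = 323
323 mod 24 = 11


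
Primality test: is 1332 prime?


1332 / 2 = 666 (exact division)
1332 is NOT prime.

No, 1332 is not prime


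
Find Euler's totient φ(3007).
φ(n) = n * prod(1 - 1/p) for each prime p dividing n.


3007 = 31 × 97
Prime factors: 31, 97
φ(3007) = 3007 × (1-1/31) × (1-1/97)
= 3007 × 30/31 × 96/97 = 2880

φ(3007) = 2880


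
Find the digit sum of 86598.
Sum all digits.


8 + 6 + 5 + 9 + 8 = 36


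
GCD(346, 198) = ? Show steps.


346 = 1 * 198 + 148
198 = 1 * 148 + 50
148 = 2 * 50 + 48
50 = 1 * 48 + 2
48 = 24 * 2 + 0
GCD = 2


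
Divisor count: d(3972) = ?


3972 = 2^2 × 3^1 × 331^1
d(3972) = (2+1) × (1+1) × (1+1) = 12

12 divisors


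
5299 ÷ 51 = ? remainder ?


5299 = 51 * 103 + 46
Check: 5253 + 46 = 5299

q = 103, r = 46


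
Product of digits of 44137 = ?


4 × 4 × 1 × 3 × 7 = 336


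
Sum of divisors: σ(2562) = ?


Divisors of 2562: 1, 2, 3, 6, 7, 14, 21, 42, 61, 122, 183, 366, 427, 854, 1281, 2562
Sum = 1 + 2 + 3 + 6 + 7 + 14 + 21 + 42 + 61 + 122 + 183 + 366 + 427 + 854 + 1281 + 2562 = 5952

σ(2562) = 5952


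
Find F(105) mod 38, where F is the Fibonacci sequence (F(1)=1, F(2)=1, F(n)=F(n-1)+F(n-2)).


F(k) mod 38 for k=1..105:
1, 1, 2, 3, 5, 8, 13, 21, 34, 17, 13, 30, 5, 35, 2, 37, 1, 0, 1, 1, 2, 3, 5, 8, 13, 21, 34, 17, 13, 30, 5, 35, 2, 37, 1, 0, 1, 1, 2, 3, 5, 8, 13, 21, 34, 17, 13, 30, 5, 35, 2, 37, 1, 0, 1, 1, 2, 3, 5, 8, 13, 21, 34, 17, 13, 30, 5, 35, 2, 37, 1, 0, 1, 1, 2, 3, 5, 8, 13, 21, 34, 17, 13, 30, 5, 35, 2, 37, 1, 0, 1, 1, 2, 3, 5, 8, 13, 21, 34, 17, 13, 30, 5, 35, 2
F(105) mod 38 = 2


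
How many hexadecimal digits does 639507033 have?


639507033 in base 16 = 261E1A59
Number of digits = 8

8 digits (base 16)


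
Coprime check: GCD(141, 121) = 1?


Euclidean algorithm:
141 = 1 * 121 + 20
121 = 6 * 20 + 1
20 = 20 * 1 + 0
GCD(141, 121) = 1

Yes, coprime (GCD = 1)


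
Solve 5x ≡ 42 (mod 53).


GCD(5, 53) = 1, unique solution
a^(-1) mod 53 = 32
x = 32 * 42 mod 53 = 19

x ≡ 19 (mod 53)


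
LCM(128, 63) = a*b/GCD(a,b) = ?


GCD(128, 63) = 1
LCM = 128*63/1 = 8064/1 = 8064

LCM = 8064


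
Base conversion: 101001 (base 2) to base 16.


101001 (base 2) = 41 (decimal)
41 (decimal) = 29 (base 16)


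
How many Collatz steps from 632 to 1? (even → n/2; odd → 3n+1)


632 → 316 → 158 → 79 → 238 → 119 → 358 → 179 → 538 → 269 → 808 → 404 → 202 → 101 → 304 → 152 → 76 → 38 → 19 → 58 → 29 → 88 → 44 → 22 → 11 → 34 → 17 → 52 → 26 → 13 → 40 → 20 → 10 → 5 → 16 → 8 → 4 → 2 → 1
Total steps = 38

38 steps


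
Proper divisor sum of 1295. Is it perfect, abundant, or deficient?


Proper divisors: 1, 5, 7, 35, 37, 185, 259
Sum = 1 + 5 + 7 + 35 + 37 + 185 + 259 = 529
529 < 1295 → deficient

s(1295) = 529 (deficient)


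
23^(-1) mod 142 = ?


Use the extended Euclidean algorithm on (142, 23); each row r = 142*s + 23*t:
r=142, s=1, t=0
r=23, s=0, t=1
q=6: r=4, s=1, t=-6   [142*(1) + 23*(-6) = 4]
q=5: r=3, s=-5, t=31   [142*(-5) + 23*(31) = 3]
q=1: r=1, s=6, t=-37   [142*(6) + 23*(-37) = 1]
q=3: r=0, s=-23, t=142   [142*(-23) + 23*(142) = 0]
GCD = 1 with t = -37, so 23*(-37) ≡ 1 (mod 142)
Inverse = -37 mod 142 = 105
Check: 23 * 105 = 2415 ≡ 1 (mod 142)

23^(-1) ≡ 105 (mod 142)


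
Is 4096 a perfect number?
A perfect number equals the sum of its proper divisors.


Proper divisors of 4096: 1, 2, 4, 8, 16, 32, 64, 128, 256, 512, 1024, 2048
Sum = 1 + 2 + 4 + 8 + 16 + 32 + 64 + 128 + 256 + 512 + 1024 + 2048 = 4095

No, 4096 is not perfect (4095 ≠ 4096)


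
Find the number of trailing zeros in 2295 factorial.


floor(2295/5) = 459
floor(2295/25) = 91
floor(2295/125) = 18
floor(2295/625) = 3
Total = 571

571 trailing zeros


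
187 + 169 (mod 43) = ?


187 + 169 = 356
356 mod 43 = 12


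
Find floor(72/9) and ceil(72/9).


72/9 = 8.0000
floor = 8
ceil = 8

floor = 8, ceil = 8


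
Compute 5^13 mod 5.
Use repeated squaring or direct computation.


5^1 mod 5 = 0
5^2 mod 5 = 0
5^3 mod 5 = 0
5^4 mod 5 = 0
5^5 mod 5 = 0
5^6 mod 5 = 0
5^7 mod 5 = 0
5^8 mod 5 = 0
5^9 mod 5 = 0
5^10 mod 5 = 0
5^11 mod 5 = 0
5^12 mod 5 = 0
5^13 mod 5 = 0


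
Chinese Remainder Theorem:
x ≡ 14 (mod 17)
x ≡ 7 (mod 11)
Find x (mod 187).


M = 17*11 = 187
M1 = M/17 = 11, M2 = M/11 = 17
M1^(-1) mod 17 = 14, M2^(-1) mod 11 = 2
x = 14*11*14 + 7*17*2 = 2394
2394 mod 187 = 150
Check: 150 mod 17 = 14 ✓, 150 mod 11 = 7 ✓

x ≡ 150 (mod 187)


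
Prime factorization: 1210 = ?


1210 / 2 = 605
605 / 5 = 121
121 / 11 = 11
11 / 11 = 1
1210 = 2 × 5 × 11^2


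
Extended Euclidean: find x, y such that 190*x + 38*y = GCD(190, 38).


Tabular extended Euclidean (each row: r = 190*s + 38*t):
r=190, s=1, t=0
r=38, s=0, t=1
q=5: r=0, s=1, t=-5   [190*(1) + 38*(-5) = 0]
GCD = 38; from the row with r=38: x=0, y=1
Check: 190*(0) + 38*(1) = 0 + 38 = 38

GCD = 38, x = 0, y = 1


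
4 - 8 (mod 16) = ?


4 - 8 = -4
-4 mod 16 = 12


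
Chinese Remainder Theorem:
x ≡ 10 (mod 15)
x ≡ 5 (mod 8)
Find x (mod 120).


M = 15*8 = 120
M1 = M/15 = 8, M2 = M/8 = 15
M1^(-1) mod 15 = 2, M2^(-1) mod 8 = 7
x = 10*8*2 + 5*15*7 = 685
685 mod 120 = 85
Check: 85 mod 15 = 10 ✓, 85 mod 8 = 5 ✓

x ≡ 85 (mod 120)


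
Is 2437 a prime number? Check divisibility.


Check divisors up to sqrt(2437) = 49.3660
No divisors found.
2437 is prime.

Yes, 2437 is prime


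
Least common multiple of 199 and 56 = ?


GCD(199, 56) = 1
LCM = 199*56/1 = 11144/1 = 11144

LCM = 11144


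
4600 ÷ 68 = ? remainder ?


4600 = 68 * 67 + 44
Check: 4556 + 44 = 4600

q = 67, r = 44


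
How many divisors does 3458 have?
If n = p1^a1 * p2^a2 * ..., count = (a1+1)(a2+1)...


3458 = 2^1 × 7^1 × 13^1 × 19^1
d(3458) = (1+1) × (1+1) × (1+1) × (1+1) = 16

16 divisors


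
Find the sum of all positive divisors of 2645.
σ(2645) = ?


Divisors of 2645: 1, 5, 23, 115, 529, 2645
Sum = 1 + 5 + 23 + 115 + 529 + 2645 = 3318

σ(2645) = 3318


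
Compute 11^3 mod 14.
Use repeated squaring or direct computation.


11^1 mod 14 = 11
11^2 mod 14 = 9
11^3 mod 14 = 1


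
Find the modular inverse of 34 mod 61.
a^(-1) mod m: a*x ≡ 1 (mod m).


Use the extended Euclidean algorithm on (61, 34); each row r = 61*s + 34*t:
r=61, s=1, t=0
r=34, s=0, t=1
q=1: r=27, s=1, t=-1   [61*(1) + 34*(-1) = 27]
q=1: r=7, s=-1, t=2   [61*(-1) + 34*(2) = 7]
q=3: r=6, s=4, t=-7   [61*(4) + 34*(-7) = 6]
q=1: r=1, s=-5, t=9   [61*(-5) + 34*(9) = 1]
q=6: r=0, s=34, t=-61   [61*(34) + 34*(-61) = 0]
GCD = 1 with t = 9, so 34*(9) ≡ 1 (mod 61)
Inverse = 9 mod 61 = 9
Check: 34 * 9 = 306 ≡ 1 (mod 61)

34^(-1) ≡ 9 (mod 61)


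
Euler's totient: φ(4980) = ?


4980 = 2^2 × 3 × 5 × 83
Prime factors: 2, 3, 5, 83
φ(4980) = 4980 × (1-1/2) × (1-1/3) × (1-1/5) × (1-1/83)
= 4980 × 1/2 × 2/3 × 4/5 × 82/83 = 1312

φ(4980) = 1312


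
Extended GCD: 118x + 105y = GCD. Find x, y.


Tabular extended Euclidean (each row: r = 118*s + 105*t):
r=118, s=1, t=0
r=105, s=0, t=1
q=1: r=13, s=1, t=-1   [118*(1) + 105*(-1) = 13]
q=8: r=1, s=-8, t=9   [118*(-8) + 105*(9) = 1]
q=13: r=0, s=105, t=-118   [118*(105) + 105*(-118) = 0]
GCD = 1; from the row with r=1: x=-8, y=9
Check: 118*(-8) + 105*(9) = -944 + 945 = 1

GCD = 1, x = -8, y = 9


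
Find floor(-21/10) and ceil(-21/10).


-21/10 = -2.1000
floor = -3
ceil = -2

floor = -3, ceil = -2


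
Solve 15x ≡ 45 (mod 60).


GCD(15, 60) = 15 divides 45
Divide: 1x ≡ 3 (mod 4)
x ≡ 3 (mod 4)


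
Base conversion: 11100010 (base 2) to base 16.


11100010 (base 2) = 226 (decimal)
226 (decimal) = E2 (base 16)


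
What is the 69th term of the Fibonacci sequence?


Sequence: 1, 1, 2, 3, 5, 8, 13, 21, 34, 55, 89, 144, 233, 377, 610, 987, 1597, 2584, 4181, 6765, 10946, 17711, 28657, 46368, 75025, 121393, 196418, 317811, 514229, 832040, 1346269, 2178309, 3524578, 5702887, 9227465, 14930352, 24157817, 39088169, 63245986, 102334155, 165580141, 267914296, 433494437, 701408733, 1134903170, 1836311903, 2971215073, 4807526976, 7778742049, 12586269025, 20365011074, 32951280099, 53316291173, 86267571272, 139583862445, 225851433717, 365435296162, 591286729879, 956722026041, 1548008755920, 2504730781961, 4052739537881, 6557470319842, 10610209857723, 17167680177565, 27777890035288, 44945570212853, 72723460248141, 117669030460994
F(69) = 117669030460994


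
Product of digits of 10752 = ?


1 × 0 × 7 × 5 × 2 = 0


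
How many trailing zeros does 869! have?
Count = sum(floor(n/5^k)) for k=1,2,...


floor(869/5) = 173
floor(869/25) = 34
floor(869/125) = 6
floor(869/625) = 1
Total = 214

214 trailing zeros


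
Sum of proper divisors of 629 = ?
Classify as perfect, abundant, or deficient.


Proper divisors: 1, 17, 37
Sum = 1 + 17 + 37 = 55
55 < 629 → deficient

s(629) = 55 (deficient)


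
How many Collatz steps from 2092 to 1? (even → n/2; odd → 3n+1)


2092 → 1046 → 523 → 1570 → 785 → 2356 → 1178 → 589 → 1768 → 884 → 442 → 221 → 664 → 332 → 166 → 83 → 250 → 125 → 376 → 188 → 94 → 47 → 142 → 71 → 214 → 107 → 322 → 161 → 484 → 242 → 121 → 364 → 182 → 91 → 274 → 137 → 412 → 206 → 103 → 310 → 155 → 466 → 233 → 700 → 350 → 175 → 526 → 263 → 790 → 395 → 1186 → 593 → 1780 → 890 → 445 → 1336 → 668 → 334 → 167 → 502 → 251 → 754 → 377 → 1132 → 566 → 283 → 850 → 425 → 1276 → 638 → 319 → 958 → 479 → 1438 → 719 → 2158 → 1079 → 3238 → 1619 → 4858 → 2429 → 7288 → 3644 → 1822 → 911 → 2734 → 1367 → 4102 → 2051 → 6154 → 3077 → 9232 → 4616 → 2308 → 1154 → 577 → 1732 → 866 → 433 → 1300 → 650 → 325 → 976 → 488 → 244 → 122 → 61 → 184 → 92 → 46 → 23 → 70 → 35 → 106 → 53 → 160 → 80 → 40 → 20 → 10 → 5 → 16 → 8 → 4 → 2 → 1
Total steps = 125

125 steps


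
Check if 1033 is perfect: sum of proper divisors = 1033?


Proper divisors of 1033: 1
Sum = 1 = 1

No, 1033 is not perfect (1 ≠ 1033)


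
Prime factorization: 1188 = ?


1188 / 2 = 594
594 / 2 = 297
297 / 3 = 99
99 / 3 = 33
33 / 3 = 11
11 / 11 = 1
1188 = 2^2 × 3^3 × 11


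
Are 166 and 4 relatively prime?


Euclidean algorithm:
166 = 41 * 4 + 2
4 = 2 * 2 + 0
GCD(166, 4) = 2

No, not coprime (GCD = 2)


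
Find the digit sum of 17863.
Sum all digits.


1 + 7 + 8 + 6 + 3 = 25


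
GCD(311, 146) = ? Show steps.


311 = 2 * 146 + 19
146 = 7 * 19 + 13
19 = 1 * 13 + 6
13 = 2 * 6 + 1
6 = 6 * 1 + 0
GCD = 1


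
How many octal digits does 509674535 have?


509674535 in base 8 = 3630202047
Number of digits = 10

10 digits (base 8)


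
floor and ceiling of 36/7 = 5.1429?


36/7 = 5.1429
floor = 5
ceil = 6

floor = 5, ceil = 6


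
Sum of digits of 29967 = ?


2 + 9 + 9 + 6 + 7 = 33


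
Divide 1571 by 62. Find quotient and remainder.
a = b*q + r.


1571 = 62 * 25 + 21
Check: 1550 + 21 = 1571

q = 25, r = 21


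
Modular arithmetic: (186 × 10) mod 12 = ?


186 × 10 = 1860
1860 mod 12 = 0


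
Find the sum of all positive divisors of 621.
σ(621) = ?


Divisors of 621: 1, 3, 9, 23, 27, 69, 207, 621
Sum = 1 + 3 + 9 + 23 + 27 + 69 + 207 + 621 = 960

σ(621) = 960


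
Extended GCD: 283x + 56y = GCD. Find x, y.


Tabular extended Euclidean (each row: r = 283*s + 56*t):
r=283, s=1, t=0
r=56, s=0, t=1
q=5: r=3, s=1, t=-5   [283*(1) + 56*(-5) = 3]
q=18: r=2, s=-18, t=91   [283*(-18) + 56*(91) = 2]
q=1: r=1, s=19, t=-96   [283*(19) + 56*(-96) = 1]
q=2: r=0, s=-56, t=283   [283*(-56) + 56*(283) = 0]
GCD = 1; from the row with r=1: x=19, y=-96
Check: 283*(19) + 56*(-96) = 5377 - 5376 = 1

GCD = 1, x = 19, y = -96


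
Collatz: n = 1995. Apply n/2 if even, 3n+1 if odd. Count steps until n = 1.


1995 → 5986 → 2993 → 8980 → 4490 → 2245 → 6736 → 3368 → 1684 → 842 → 421 → 1264 → 632 → 316 → 158 → 79 → 238 → 119 → 358 → 179 → 538 → 269 → 808 → 404 → 202 → 101 → 304 → 152 → 76 → 38 → 19 → 58 → 29 → 88 → 44 → 22 → 11 → 34 → 17 → 52 → 26 → 13 → 40 → 20 → 10 → 5 → 16 → 8 → 4 → 2 → 1
Total steps = 50

50 steps


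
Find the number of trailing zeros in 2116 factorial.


floor(2116/5) = 423
floor(2116/25) = 84
floor(2116/125) = 16
floor(2116/625) = 3
Total = 526

526 trailing zeros


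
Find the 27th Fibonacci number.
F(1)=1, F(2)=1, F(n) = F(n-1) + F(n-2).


Sequence: 1, 1, 2, 3, 5, 8, 13, 21, 34, 55, 89, 144, 233, 377, 610, 987, 1597, 2584, 4181, 6765, 10946, 17711, 28657, 46368, 75025, 121393, 196418
F(27) = 196418


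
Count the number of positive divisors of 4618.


4618 = 2^1 × 2309^1
d(4618) = (1+1) × (1+1) = 4

4 divisors


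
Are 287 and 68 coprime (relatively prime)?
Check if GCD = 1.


Euclidean algorithm:
287 = 4 * 68 + 15
68 = 4 * 15 + 8
15 = 1 * 8 + 7
8 = 1 * 7 + 1
7 = 7 * 1 + 0
GCD(287, 68) = 1

Yes, coprime (GCD = 1)


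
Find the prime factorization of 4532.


4532 / 2 = 2266
2266 / 2 = 1133
1133 / 11 = 103
103 / 103 = 1
4532 = 2^2 × 11 × 103


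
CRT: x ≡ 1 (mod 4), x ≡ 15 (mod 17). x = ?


M = 4*17 = 68
M1 = M/4 = 17, M2 = M/17 = 4
M1^(-1) mod 4 = 1, M2^(-1) mod 17 = 13
x = 1*17*1 + 15*4*13 = 797
797 mod 68 = 49
Check: 49 mod 4 = 1 ✓, 49 mod 17 = 15 ✓

x ≡ 49 (mod 68)


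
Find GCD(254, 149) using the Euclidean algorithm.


254 = 1 * 149 + 105
149 = 1 * 105 + 44
105 = 2 * 44 + 17
44 = 2 * 17 + 10
17 = 1 * 10 + 7
10 = 1 * 7 + 3
7 = 2 * 3 + 1
3 = 3 * 1 + 0
GCD = 1


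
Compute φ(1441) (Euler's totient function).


1441 = 11 × 131
Prime factors: 11, 131
φ(1441) = 1441 × (1-1/11) × (1-1/131)
= 1441 × 10/11 × 130/131 = 1300

φ(1441) = 1300


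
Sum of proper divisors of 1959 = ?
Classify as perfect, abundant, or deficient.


Proper divisors: 1, 3, 653
Sum = 1 + 3 + 653 = 657
657 < 1959 → deficient

s(1959) = 657 (deficient)


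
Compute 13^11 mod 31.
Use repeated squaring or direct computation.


13^1 mod 31 = 13
13^2 mod 31 = 14
13^3 mod 31 = 27
13^4 mod 31 = 10
13^5 mod 31 = 6
13^6 mod 31 = 16
13^7 mod 31 = 22
13^8 mod 31 = 7
13^9 mod 31 = 29
13^10 mod 31 = 5
13^11 mod 31 = 3


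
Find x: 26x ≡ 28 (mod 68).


GCD(26, 68) = 2 divides 28
Divide: 13x ≡ 14 (mod 34)
x ≡ 22 (mod 34)


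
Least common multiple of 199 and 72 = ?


GCD(199, 72) = 1
LCM = 199*72/1 = 14328/1 = 14328

LCM = 14328


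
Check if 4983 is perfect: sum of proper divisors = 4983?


Proper divisors of 4983: 1, 3, 11, 33, 151, 453, 1661
Sum = 1 + 3 + 11 + 33 + 151 + 453 + 1661 = 2313

No, 4983 is not perfect (2313 ≠ 4983)


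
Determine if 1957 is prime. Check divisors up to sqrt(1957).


1957 / 19 = 103 (exact division)
1957 is NOT prime.

No, 1957 is not prime


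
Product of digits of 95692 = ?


9 × 5 × 6 × 9 × 2 = 4860


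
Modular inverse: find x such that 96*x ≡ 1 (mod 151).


Use the extended Euclidean algorithm on (151, 96); each row r = 151*s + 96*t:
r=151, s=1, t=0
r=96, s=0, t=1
q=1: r=55, s=1, t=-1   [151*(1) + 96*(-1) = 55]
q=1: r=41, s=-1, t=2   [151*(-1) + 96*(2) = 41]
q=1: r=14, s=2, t=-3   [151*(2) + 96*(-3) = 14]
q=2: r=13, s=-5, t=8   [151*(-5) + 96*(8) = 13]
q=1: r=1, s=7, t=-11   [151*(7) + 96*(-11) = 1]
q=13: r=0, s=-96, t=151   [151*(-96) + 96*(151) = 0]
GCD = 1 with t = -11, so 96*(-11) ≡ 1 (mod 151)
Inverse = -11 mod 151 = 140
Check: 96 * 140 = 13440 ≡ 1 (mod 151)

96^(-1) ≡ 140 (mod 151)


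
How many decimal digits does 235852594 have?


235852594 has 9 digits in base 10
floor(log10(235852594)) + 1 = floor(8.3726) + 1 = 9

9 digits (base 10)


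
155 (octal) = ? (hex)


155 (base 8) = 109 (decimal)
109 (decimal) = 6D (base 16)


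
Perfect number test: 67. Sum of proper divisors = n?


Proper divisors of 67: 1
Sum = 1 = 1

No, 67 is not perfect (1 ≠ 67)


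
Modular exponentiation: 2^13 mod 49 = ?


2^1 mod 49 = 2
2^2 mod 49 = 4
2^3 mod 49 = 8
2^4 mod 49 = 16
2^5 mod 49 = 32
2^6 mod 49 = 15
2^7 mod 49 = 30
2^8 mod 49 = 11
2^9 mod 49 = 22
2^10 mod 49 = 44
2^11 mod 49 = 39
2^12 mod 49 = 29
2^13 mod 49 = 9


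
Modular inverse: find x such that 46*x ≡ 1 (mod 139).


Use the extended Euclidean algorithm on (139, 46); each row r = 139*s + 46*t:
r=139, s=1, t=0
r=46, s=0, t=1
q=3: r=1, s=1, t=-3   [139*(1) + 46*(-3) = 1]
q=46: r=0, s=-46, t=139   [139*(-46) + 46*(139) = 0]
GCD = 1 with t = -3, so 46*(-3) ≡ 1 (mod 139)
Inverse = -3 mod 139 = 136
Check: 46 * 136 = 6256 ≡ 1 (mod 139)

46^(-1) ≡ 136 (mod 139)


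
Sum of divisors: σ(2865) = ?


Divisors of 2865: 1, 3, 5, 15, 191, 573, 955, 2865
Sum = 1 + 3 + 5 + 15 + 191 + 573 + 955 + 2865 = 4608

σ(2865) = 4608


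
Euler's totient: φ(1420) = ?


1420 = 2^2 × 5 × 71
Prime factors: 2, 5, 71
φ(1420) = 1420 × (1-1/2) × (1-1/5) × (1-1/71)
= 1420 × 1/2 × 4/5 × 70/71 = 560

φ(1420) = 560


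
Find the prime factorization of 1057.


1057 / 7 = 151
151 / 151 = 1
1057 = 7 × 151


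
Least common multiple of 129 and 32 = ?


GCD(129, 32) = 1
LCM = 129*32/1 = 4128/1 = 4128

LCM = 4128


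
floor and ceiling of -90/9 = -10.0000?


-90/9 = -10.0000
floor = -10
ceil = -10

floor = -10, ceil = -10


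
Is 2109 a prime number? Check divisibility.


2109 / 3 = 703 (exact division)
2109 is NOT prime.

No, 2109 is not prime


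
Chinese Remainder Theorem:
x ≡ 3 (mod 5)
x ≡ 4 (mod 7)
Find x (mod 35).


M = 5*7 = 35
M1 = M/5 = 7, M2 = M/7 = 5
M1^(-1) mod 5 = 3, M2^(-1) mod 7 = 3
x = 3*7*3 + 4*5*3 = 123
123 mod 35 = 18
Check: 18 mod 5 = 3 ✓, 18 mod 7 = 4 ✓

x ≡ 18 (mod 35)


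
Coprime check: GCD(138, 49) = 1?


Euclidean algorithm:
138 = 2 * 49 + 40
49 = 1 * 40 + 9
40 = 4 * 9 + 4
9 = 2 * 4 + 1
4 = 4 * 1 + 0
GCD(138, 49) = 1

Yes, coprime (GCD = 1)


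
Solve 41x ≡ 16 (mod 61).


GCD(41, 61) = 1, unique solution
a^(-1) mod 61 = 3
x = 3 * 16 mod 61 = 48

x ≡ 48 (mod 61)


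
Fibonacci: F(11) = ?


Sequence: 1, 1, 2, 3, 5, 8, 13, 21, 34, 55, 89
F(11) = 89


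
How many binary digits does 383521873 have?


383521873 in base 2 = 10110110111000001010001010001
Number of digits = 29

29 digits (base 2)


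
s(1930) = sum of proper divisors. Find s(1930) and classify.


Proper divisors: 1, 2, 5, 10, 193, 386, 965
Sum = 1 + 2 + 5 + 10 + 193 + 386 + 965 = 1562
1562 < 1930 → deficient

s(1930) = 1562 (deficient)


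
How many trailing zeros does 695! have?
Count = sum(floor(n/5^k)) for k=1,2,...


floor(695/5) = 139
floor(695/25) = 27
floor(695/125) = 5
floor(695/625) = 1
Total = 172

172 trailing zeros


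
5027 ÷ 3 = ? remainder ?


5027 = 3 * 1675 + 2
Check: 5025 + 2 = 5027

q = 1675, r = 2


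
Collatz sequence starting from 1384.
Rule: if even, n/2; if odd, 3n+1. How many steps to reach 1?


1384 → 692 → 346 → 173 → 520 → 260 → 130 → 65 → 196 → 98 → 49 → 148 → 74 → 37 → 112 → 56 → 28 → 14 → 7 → 22 → 11 → 34 → 17 → 52 → 26 → 13 → 40 → 20 → 10 → 5 → 16 → 8 → 4 → 2 → 1
Total steps = 34

34 steps


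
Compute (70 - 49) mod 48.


70 - 49 = 21
21 mod 48 = 21


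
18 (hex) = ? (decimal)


18 (base 16) = 24 (decimal)
24 (decimal) = 24 (base 10)


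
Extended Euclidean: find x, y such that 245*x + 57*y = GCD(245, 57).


Tabular extended Euclidean (each row: r = 245*s + 57*t):
r=245, s=1, t=0
r=57, s=0, t=1
q=4: r=17, s=1, t=-4   [245*(1) + 57*(-4) = 17]
q=3: r=6, s=-3, t=13   [245*(-3) + 57*(13) = 6]
q=2: r=5, s=7, t=-30   [245*(7) + 57*(-30) = 5]
q=1: r=1, s=-10, t=43   [245*(-10) + 57*(43) = 1]
q=5: r=0, s=57, t=-245   [245*(57) + 57*(-245) = 0]
GCD = 1; from the row with r=1: x=-10, y=43
Check: 245*(-10) + 57*(43) = -2450 + 2451 = 1

GCD = 1, x = -10, y = 43


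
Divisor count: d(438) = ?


438 = 2^1 × 3^1 × 73^1
d(438) = (1+1) × (1+1) × (1+1) = 8

8 divisors


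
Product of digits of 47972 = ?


4 × 7 × 9 × 7 × 2 = 3528


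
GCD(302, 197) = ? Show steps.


302 = 1 * 197 + 105
197 = 1 * 105 + 92
105 = 1 * 92 + 13
92 = 7 * 13 + 1
13 = 13 * 1 + 0
GCD = 1


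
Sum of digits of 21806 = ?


2 + 1 + 8 + 0 + 6 = 17


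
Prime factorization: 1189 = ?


1189 / 29 = 41
41 / 41 = 1
1189 = 29 × 41


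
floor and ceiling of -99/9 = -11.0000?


-99/9 = -11.0000
floor = -11
ceil = -11

floor = -11, ceil = -11


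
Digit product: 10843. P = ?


1 × 0 × 8 × 4 × 3 = 0


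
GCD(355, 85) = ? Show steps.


355 = 4 * 85 + 15
85 = 5 * 15 + 10
15 = 1 * 10 + 5
10 = 2 * 5 + 0
GCD = 5


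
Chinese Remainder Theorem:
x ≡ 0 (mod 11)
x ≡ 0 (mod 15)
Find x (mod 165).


M = 11*15 = 165
M1 = M/11 = 15, M2 = M/15 = 11
M1^(-1) mod 11 = 3, M2^(-1) mod 15 = 11
x = 0*15*3 + 0*11*11 = 0
0 mod 165 = 0
Check: 0 mod 11 = 0 ✓, 0 mod 15 = 0 ✓

x ≡ 0 (mod 165)


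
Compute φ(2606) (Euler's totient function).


2606 = 2 × 1303
Prime factors: 2, 1303
φ(2606) = 2606 × (1-1/2) × (1-1/1303)
= 2606 × 1/2 × 1302/1303 = 1302

φ(2606) = 1302


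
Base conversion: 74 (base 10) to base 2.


74 (base 10) = 74 (decimal)
74 (decimal) = 1001010 (base 2)


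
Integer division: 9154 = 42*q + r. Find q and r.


9154 = 42 * 217 + 40
Check: 9114 + 40 = 9154

q = 217, r = 40


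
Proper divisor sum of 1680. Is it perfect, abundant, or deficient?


Proper divisors: 1, 2, 3, 4, 5, 6, 7, 8, 10, 12, 14, 15, 16, 20, 21, 24, 28, 30, 35, 40, 42, 48, 56, 60, 70, 80, 84, 105, 112, 120, 140, 168, 210, 240, 280, 336, 420, 560, 840
Sum = 1 + 2 + 3 + 4 + 5 + 6 + 7 + 8 + 10 + 12 + 14 + 15 + 16 + 20 + 21 + 24 + 28 + 30 + 35 + 40 + 42 + 48 + 56 + 60 + 70 + 80 + 84 + 105 + 112 + 120 + 140 + 168 + 210 + 240 + 280 + 336 + 420 + 560 + 840 = 4272
4272 > 1680 → abundant

s(1680) = 4272 (abundant)


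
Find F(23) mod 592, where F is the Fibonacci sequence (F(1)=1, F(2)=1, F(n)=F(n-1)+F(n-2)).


F(k) mod 592 for k=1..23:
1, 1, 2, 3, 5, 8, 13, 21, 34, 55, 89, 144, 233, 377, 18, 395, 413, 216, 37, 253, 290, 543, 241
F(23) mod 592 = 241


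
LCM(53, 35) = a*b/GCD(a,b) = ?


GCD(53, 35) = 1
LCM = 53*35/1 = 1855/1 = 1855

LCM = 1855


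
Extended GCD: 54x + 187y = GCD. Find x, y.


Tabular extended Euclidean (each row: r = 54*s + 187*t):
r=54, s=1, t=0
r=187, s=0, t=1
q=0: r=54, s=1, t=0   [54*(1) + 187*(0) = 54]
q=3: r=25, s=-3, t=1   [54*(-3) + 187*(1) = 25]
q=2: r=4, s=7, t=-2   [54*(7) + 187*(-2) = 4]
q=6: r=1, s=-45, t=13   [54*(-45) + 187*(13) = 1]
q=4: r=0, s=187, t=-54   [54*(187) + 187*(-54) = 0]
GCD = 1; from the row with r=1: x=-45, y=13
Check: 54*(-45) + 187*(13) = -2430 + 2431 = 1

GCD = 1, x = -45, y = 13


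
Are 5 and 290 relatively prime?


Euclidean algorithm:
290 = 58 * 5 + 0
GCD(5, 290) = 5

No, not coprime (GCD = 5)


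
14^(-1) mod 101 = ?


Use the extended Euclidean algorithm on (101, 14); each row r = 101*s + 14*t:
r=101, s=1, t=0
r=14, s=0, t=1
q=7: r=3, s=1, t=-7   [101*(1) + 14*(-7) = 3]
q=4: r=2, s=-4, t=29   [101*(-4) + 14*(29) = 2]
q=1: r=1, s=5, t=-36   [101*(5) + 14*(-36) = 1]
q=2: r=0, s=-14, t=101   [101*(-14) + 14*(101) = 0]
GCD = 1 with t = -36, so 14*(-36) ≡ 1 (mod 101)
Inverse = -36 mod 101 = 65
Check: 14 * 65 = 910 ≡ 1 (mod 101)

14^(-1) ≡ 65 (mod 101)


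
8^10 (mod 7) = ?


8^1 mod 7 = 1
8^2 mod 7 = 1
8^3 mod 7 = 1
8^4 mod 7 = 1
8^5 mod 7 = 1
8^6 mod 7 = 1
8^7 mod 7 = 1
8^8 mod 7 = 1
8^9 mod 7 = 1
8^10 mod 7 = 1


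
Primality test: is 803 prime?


803 / 11 = 73 (exact division)
803 is NOT prime.

No, 803 is not prime


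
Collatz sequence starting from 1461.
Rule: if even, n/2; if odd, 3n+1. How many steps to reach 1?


1461 → 4384 → 2192 → 1096 → 548 → 274 → 137 → 412 → 206 → 103 → 310 → 155 → 466 → 233 → 700 → 350 → 175 → 526 → 263 → 790 → 395 → 1186 → 593 → 1780 → 890 → 445 → 1336 → 668 → 334 → 167 → 502 → 251 → 754 → 377 → 1132 → 566 → 283 → 850 → 425 → 1276 → 638 → 319 → 958 → 479 → 1438 → 719 → 2158 → 1079 → 3238 → 1619 → 4858 → 2429 → 7288 → 3644 → 1822 → 911 → 2734 → 1367 → 4102 → 2051 → 6154 → 3077 → 9232 → 4616 → 2308 → 1154 → 577 → 1732 → 866 → 433 → 1300 → 650 → 325 → 976 → 488 → 244 → 122 → 61 → 184 → 92 → 46 → 23 → 70 → 35 → 106 → 53 → 160 → 80 → 40 → 20 → 10 → 5 → 16 → 8 → 4 → 2 → 1
Total steps = 96

96 steps


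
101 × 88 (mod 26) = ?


101 × 88 = 8888
8888 mod 26 = 22


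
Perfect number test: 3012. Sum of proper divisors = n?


Proper divisors of 3012: 1, 2, 3, 4, 6, 12, 251, 502, 753, 1004, 1506
Sum = 1 + 2 + 3 + 4 + 6 + 12 + 251 + 502 + 753 + 1004 + 1506 = 4044

No, 3012 is not perfect (4044 ≠ 3012)


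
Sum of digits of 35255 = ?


3 + 5 + 2 + 5 + 5 = 20


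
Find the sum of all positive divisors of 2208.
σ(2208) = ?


Divisors of 2208: 1, 2, 3, 4, 6, 8, 12, 16, 23, 24, 32, 46, 48, 69, 92, 96, 138, 184, 276, 368, 552, 736, 1104, 2208
Sum = 1 + 2 + 3 + 4 + 6 + 8 + 12 + 16 + 23 + 24 + 32 + 46 + 48 + 69 + 92 + 96 + 138 + 184 + 276 + 368 + 552 + 736 + 1104 + 2208 = 6048

σ(2208) = 6048


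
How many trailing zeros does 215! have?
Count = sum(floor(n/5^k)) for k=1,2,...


floor(215/5) = 43
floor(215/25) = 8
floor(215/125) = 1
Total = 52

52 trailing zeros


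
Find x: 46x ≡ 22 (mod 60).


GCD(46, 60) = 2 divides 22
Divide: 23x ≡ 11 (mod 30)
x ≡ 7 (mod 30)


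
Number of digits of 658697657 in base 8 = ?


658697657 in base 8 = 4720566671
Number of digits = 10

10 digits (base 8)


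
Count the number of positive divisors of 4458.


4458 = 2^1 × 3^1 × 743^1
d(4458) = (1+1) × (1+1) × (1+1) = 8

8 divisors


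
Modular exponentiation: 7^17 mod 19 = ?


7^1 mod 19 = 7
7^2 mod 19 = 11
7^3 mod 19 = 1
7^4 mod 19 = 7
7^5 mod 19 = 11
7^6 mod 19 = 1
7^7 mod 19 = 7
7^8 mod 19 = 11
7^9 mod 19 = 1
7^10 mod 19 = 7
7^11 mod 19 = 11
7^12 mod 19 = 1
7^13 mod 19 = 7
7^14 mod 19 = 11
7^15 mod 19 = 1
7^16 mod 19 = 7
7^17 mod 19 = 11


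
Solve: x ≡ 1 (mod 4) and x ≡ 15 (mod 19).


M = 4*19 = 76
M1 = M/4 = 19, M2 = M/19 = 4
M1^(-1) mod 4 = 3, M2^(-1) mod 19 = 5
x = 1*19*3 + 15*4*5 = 357
357 mod 76 = 53
Check: 53 mod 4 = 1 ✓, 53 mod 19 = 15 ✓

x ≡ 53 (mod 76)


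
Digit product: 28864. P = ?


2 × 8 × 8 × 6 × 4 = 3072
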